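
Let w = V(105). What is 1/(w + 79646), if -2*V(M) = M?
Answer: 2/159187 ≈ 1.2564e-5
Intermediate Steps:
V(M) = -M/2
w = -105/2 (w = -½*105 = -105/2 ≈ -52.500)
1/(w + 79646) = 1/(-105/2 + 79646) = 1/(159187/2) = 2/159187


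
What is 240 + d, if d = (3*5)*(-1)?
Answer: 225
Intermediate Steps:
d = -15 (d = 15*(-1) = -15)
240 + d = 240 - 15 = 225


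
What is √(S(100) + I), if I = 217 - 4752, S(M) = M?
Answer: I*√4435 ≈ 66.596*I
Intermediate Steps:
I = -4535
√(S(100) + I) = √(100 - 4535) = √(-4435) = I*√4435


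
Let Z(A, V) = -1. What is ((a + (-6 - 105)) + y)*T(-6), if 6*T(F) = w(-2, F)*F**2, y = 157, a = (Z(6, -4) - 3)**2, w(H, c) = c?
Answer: -2232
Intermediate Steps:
a = 16 (a = (-1 - 3)**2 = (-4)**2 = 16)
T(F) = F**3/6 (T(F) = (F*F**2)/6 = F**3/6)
((a + (-6 - 105)) + y)*T(-6) = ((16 + (-6 - 105)) + 157)*((1/6)*(-6)**3) = ((16 - 111) + 157)*((1/6)*(-216)) = (-95 + 157)*(-36) = 62*(-36) = -2232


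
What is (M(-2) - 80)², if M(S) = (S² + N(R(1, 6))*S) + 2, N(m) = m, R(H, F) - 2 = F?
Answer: 8100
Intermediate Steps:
R(H, F) = 2 + F
M(S) = 2 + S² + 8*S (M(S) = (S² + (2 + 6)*S) + 2 = (S² + 8*S) + 2 = 2 + S² + 8*S)
(M(-2) - 80)² = ((2 + (-2)² + 8*(-2)) - 80)² = ((2 + 4 - 16) - 80)² = (-10 - 80)² = (-90)² = 8100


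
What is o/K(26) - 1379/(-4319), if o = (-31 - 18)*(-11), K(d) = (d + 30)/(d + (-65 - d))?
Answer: -3086509/4936 ≈ -625.31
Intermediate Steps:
K(d) = -6/13 - d/65 (K(d) = (30 + d)/(-65) = (30 + d)*(-1/65) = -6/13 - d/65)
o = 539 (o = -49*(-11) = 539)
o/K(26) - 1379/(-4319) = 539/(-6/13 - 1/65*26) - 1379/(-4319) = 539/(-6/13 - 2/5) - 1379*(-1/4319) = 539/(-56/65) + 197/617 = 539*(-65/56) + 197/617 = -5005/8 + 197/617 = -3086509/4936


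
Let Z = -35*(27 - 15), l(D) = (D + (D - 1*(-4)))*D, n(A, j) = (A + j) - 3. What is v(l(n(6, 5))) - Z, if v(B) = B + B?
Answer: 740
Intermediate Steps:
n(A, j) = -3 + A + j
l(D) = D*(4 + 2*D) (l(D) = (D + (D + 4))*D = (D + (4 + D))*D = (4 + 2*D)*D = D*(4 + 2*D))
Z = -420 (Z = -35*12 = -420)
v(B) = 2*B
v(l(n(6, 5))) - Z = 2*(2*(-3 + 6 + 5)*(2 + (-3 + 6 + 5))) - 1*(-420) = 2*(2*8*(2 + 8)) + 420 = 2*(2*8*10) + 420 = 2*160 + 420 = 320 + 420 = 740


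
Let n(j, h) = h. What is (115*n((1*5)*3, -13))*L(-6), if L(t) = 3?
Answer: -4485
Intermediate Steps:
(115*n((1*5)*3, -13))*L(-6) = (115*(-13))*3 = -1495*3 = -4485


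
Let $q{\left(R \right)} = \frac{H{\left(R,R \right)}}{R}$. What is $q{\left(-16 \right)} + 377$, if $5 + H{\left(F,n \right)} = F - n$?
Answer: $\frac{6037}{16} \approx 377.31$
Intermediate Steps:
$H{\left(F,n \right)} = -5 + F - n$ ($H{\left(F,n \right)} = -5 + \left(F - n\right) = -5 + F - n$)
$q{\left(R \right)} = - \frac{5}{R}$ ($q{\left(R \right)} = \frac{-5 + R - R}{R} = - \frac{5}{R}$)
$q{\left(-16 \right)} + 377 = - \frac{5}{-16} + 377 = \left(-5\right) \left(- \frac{1}{16}\right) + 377 = \frac{5}{16} + 377 = \frac{6037}{16}$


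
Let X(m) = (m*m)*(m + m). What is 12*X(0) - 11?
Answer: -11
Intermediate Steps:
X(m) = 2*m³ (X(m) = m²*(2*m) = 2*m³)
12*X(0) - 11 = 12*(2*0³) - 11 = 12*(2*0) - 11 = 12*0 - 11 = 0 - 11 = -11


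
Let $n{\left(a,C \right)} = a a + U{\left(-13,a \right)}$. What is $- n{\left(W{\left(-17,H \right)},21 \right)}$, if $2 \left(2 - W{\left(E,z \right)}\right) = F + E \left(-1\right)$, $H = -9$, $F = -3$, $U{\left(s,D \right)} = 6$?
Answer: $-31$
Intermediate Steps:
$W{\left(E,z \right)} = \frac{7}{2} + \frac{E}{2}$ ($W{\left(E,z \right)} = 2 - \frac{-3 + E \left(-1\right)}{2} = 2 - \frac{-3 - E}{2} = 2 + \left(\frac{3}{2} + \frac{E}{2}\right) = \frac{7}{2} + \frac{E}{2}$)
$n{\left(a,C \right)} = 6 + a^{2}$ ($n{\left(a,C \right)} = a a + 6 = a^{2} + 6 = 6 + a^{2}$)
$- n{\left(W{\left(-17,H \right)},21 \right)} = - (6 + \left(\frac{7}{2} + \frac{1}{2} \left(-17\right)\right)^{2}) = - (6 + \left(\frac{7}{2} - \frac{17}{2}\right)^{2}) = - (6 + \left(-5\right)^{2}) = - (6 + 25) = \left(-1\right) 31 = -31$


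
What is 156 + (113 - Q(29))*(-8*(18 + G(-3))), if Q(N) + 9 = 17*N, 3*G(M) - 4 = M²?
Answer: 199324/3 ≈ 66441.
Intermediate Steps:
G(M) = 4/3 + M²/3
Q(N) = -9 + 17*N
156 + (113 - Q(29))*(-8*(18 + G(-3))) = 156 + (113 - (-9 + 17*29))*(-8*(18 + (4/3 + (⅓)*(-3)²))) = 156 + (113 - (-9 + 493))*(-8*(18 + (4/3 + (⅓)*9))) = 156 + (113 - 1*484)*(-8*(18 + (4/3 + 3))) = 156 + (113 - 484)*(-8*(18 + 13/3)) = 156 - (-2968)*67/3 = 156 - 371*(-536/3) = 156 + 198856/3 = 199324/3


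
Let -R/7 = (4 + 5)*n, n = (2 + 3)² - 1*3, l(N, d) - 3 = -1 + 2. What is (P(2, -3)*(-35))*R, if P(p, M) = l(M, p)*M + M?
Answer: -727650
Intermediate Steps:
l(N, d) = 4 (l(N, d) = 3 + (-1 + 2) = 3 + 1 = 4)
P(p, M) = 5*M (P(p, M) = 4*M + M = 5*M)
n = 22 (n = 5² - 3 = 25 - 3 = 22)
R = -1386 (R = -7*(4 + 5)*22 = -63*22 = -7*198 = -1386)
(P(2, -3)*(-35))*R = ((5*(-3))*(-35))*(-1386) = -15*(-35)*(-1386) = 525*(-1386) = -727650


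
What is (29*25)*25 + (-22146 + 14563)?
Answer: 10542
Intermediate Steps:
(29*25)*25 + (-22146 + 14563) = 725*25 - 7583 = 18125 - 7583 = 10542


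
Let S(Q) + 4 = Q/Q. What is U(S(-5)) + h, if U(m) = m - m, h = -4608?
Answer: -4608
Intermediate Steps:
S(Q) = -3 (S(Q) = -4 + Q/Q = -4 + 1 = -3)
U(m) = 0
U(S(-5)) + h = 0 - 4608 = -4608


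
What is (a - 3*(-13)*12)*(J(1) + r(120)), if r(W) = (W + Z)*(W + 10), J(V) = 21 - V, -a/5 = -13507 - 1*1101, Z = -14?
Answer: 1014410400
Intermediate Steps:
a = 73040 (a = -5*(-13507 - 1*1101) = -5*(-13507 - 1101) = -5*(-14608) = 73040)
r(W) = (-14 + W)*(10 + W) (r(W) = (W - 14)*(W + 10) = (-14 + W)*(10 + W))
(a - 3*(-13)*12)*(J(1) + r(120)) = (73040 - 3*(-13)*12)*((21 - 1*1) + (-140 + 120**2 - 4*120)) = (73040 + 39*12)*((21 - 1) + (-140 + 14400 - 480)) = (73040 + 468)*(20 + 13780) = 73508*13800 = 1014410400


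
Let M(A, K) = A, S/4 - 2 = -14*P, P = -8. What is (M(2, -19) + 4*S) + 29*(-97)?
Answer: -987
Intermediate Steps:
S = 456 (S = 8 + 4*(-14*(-8)) = 8 + 4*112 = 8 + 448 = 456)
(M(2, -19) + 4*S) + 29*(-97) = (2 + 4*456) + 29*(-97) = (2 + 1824) - 2813 = 1826 - 2813 = -987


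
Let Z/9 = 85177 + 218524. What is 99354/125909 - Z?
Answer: -344148103527/125909 ≈ -2.7333e+6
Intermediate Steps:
Z = 2733309 (Z = 9*(85177 + 218524) = 9*303701 = 2733309)
99354/125909 - Z = 99354/125909 - 1*2733309 = 99354*(1/125909) - 2733309 = 99354/125909 - 2733309 = -344148103527/125909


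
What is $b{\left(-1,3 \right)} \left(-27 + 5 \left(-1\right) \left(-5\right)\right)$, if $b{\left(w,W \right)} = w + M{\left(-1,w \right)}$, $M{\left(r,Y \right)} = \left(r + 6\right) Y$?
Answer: $12$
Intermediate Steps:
$M{\left(r,Y \right)} = Y \left(6 + r\right)$ ($M{\left(r,Y \right)} = \left(6 + r\right) Y = Y \left(6 + r\right)$)
$b{\left(w,W \right)} = 6 w$ ($b{\left(w,W \right)} = w + w \left(6 - 1\right) = w + w 5 = w + 5 w = 6 w$)
$b{\left(-1,3 \right)} \left(-27 + 5 \left(-1\right) \left(-5\right)\right) = 6 \left(-1\right) \left(-27 + 5 \left(-1\right) \left(-5\right)\right) = - 6 \left(-27 - -25\right) = - 6 \left(-27 + 25\right) = \left(-6\right) \left(-2\right) = 12$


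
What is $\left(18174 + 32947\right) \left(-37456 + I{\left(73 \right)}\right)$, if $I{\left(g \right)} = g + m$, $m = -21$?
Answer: $-1912129884$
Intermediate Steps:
$I{\left(g \right)} = -21 + g$ ($I{\left(g \right)} = g - 21 = -21 + g$)
$\left(18174 + 32947\right) \left(-37456 + I{\left(73 \right)}\right) = \left(18174 + 32947\right) \left(-37456 + \left(-21 + 73\right)\right) = 51121 \left(-37456 + 52\right) = 51121 \left(-37404\right) = -1912129884$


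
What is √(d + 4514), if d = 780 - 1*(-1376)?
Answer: √6670 ≈ 81.670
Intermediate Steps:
d = 2156 (d = 780 + 1376 = 2156)
√(d + 4514) = √(2156 + 4514) = √6670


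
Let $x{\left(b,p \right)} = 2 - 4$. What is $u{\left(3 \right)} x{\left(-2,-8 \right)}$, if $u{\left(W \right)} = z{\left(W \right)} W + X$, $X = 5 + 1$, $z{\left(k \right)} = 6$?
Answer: $-48$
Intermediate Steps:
$X = 6$
$x{\left(b,p \right)} = -2$
$u{\left(W \right)} = 6 + 6 W$ ($u{\left(W \right)} = 6 W + 6 = 6 + 6 W$)
$u{\left(3 \right)} x{\left(-2,-8 \right)} = \left(6 + 6 \cdot 3\right) \left(-2\right) = \left(6 + 18\right) \left(-2\right) = 24 \left(-2\right) = -48$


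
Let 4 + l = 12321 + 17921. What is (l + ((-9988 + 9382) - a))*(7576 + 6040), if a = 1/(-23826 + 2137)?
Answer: 380471561808/943 ≈ 4.0347e+8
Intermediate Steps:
a = -1/21689 (a = 1/(-21689) = -1/21689 ≈ -4.6106e-5)
l = 30238 (l = -4 + (12321 + 17921) = -4 + 30242 = 30238)
(l + ((-9988 + 9382) - a))*(7576 + 6040) = (30238 + ((-9988 + 9382) - 1*(-1/21689)))*(7576 + 6040) = (30238 + (-606 + 1/21689))*13616 = (30238 - 13143533/21689)*13616 = (642688449/21689)*13616 = 380471561808/943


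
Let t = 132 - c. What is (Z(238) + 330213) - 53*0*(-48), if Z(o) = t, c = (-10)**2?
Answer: 330245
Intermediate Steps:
c = 100
t = 32 (t = 132 - 1*100 = 132 - 100 = 32)
Z(o) = 32
(Z(238) + 330213) - 53*0*(-48) = (32 + 330213) - 53*0*(-48) = 330245 + 0*(-48) = 330245 + 0 = 330245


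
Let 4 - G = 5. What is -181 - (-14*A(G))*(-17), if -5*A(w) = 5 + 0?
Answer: 57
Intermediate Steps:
G = -1 (G = 4 - 1*5 = 4 - 5 = -1)
A(w) = -1 (A(w) = -(5 + 0)/5 = -⅕*5 = -1)
-181 - (-14*A(G))*(-17) = -181 - (-14*(-1))*(-17) = -181 - 14*(-17) = -181 - 1*(-238) = -181 + 238 = 57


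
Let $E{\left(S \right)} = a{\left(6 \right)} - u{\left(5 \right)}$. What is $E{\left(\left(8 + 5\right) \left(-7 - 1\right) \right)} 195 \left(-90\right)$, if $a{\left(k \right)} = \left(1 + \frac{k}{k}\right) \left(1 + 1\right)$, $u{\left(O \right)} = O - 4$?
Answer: $-52650$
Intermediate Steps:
$u{\left(O \right)} = -4 + O$
$a{\left(k \right)} = 4$ ($a{\left(k \right)} = \left(1 + 1\right) 2 = 2 \cdot 2 = 4$)
$E{\left(S \right)} = 3$ ($E{\left(S \right)} = 4 - \left(-4 + 5\right) = 4 - 1 = 3$)
$E{\left(\left(8 + 5\right) \left(-7 - 1\right) \right)} 195 \left(-90\right) = 3 \cdot 195 \left(-90\right) = 585 \left(-90\right) = -52650$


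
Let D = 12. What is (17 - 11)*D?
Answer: 72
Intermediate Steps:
(17 - 11)*D = (17 - 11)*12 = 6*12 = 72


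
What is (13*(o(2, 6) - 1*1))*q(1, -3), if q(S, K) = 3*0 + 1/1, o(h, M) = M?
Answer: 65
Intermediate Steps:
q(S, K) = 1 (q(S, K) = 0 + 1 = 1)
(13*(o(2, 6) - 1*1))*q(1, -3) = (13*(6 - 1*1))*1 = (13*(6 - 1))*1 = (13*5)*1 = 65*1 = 65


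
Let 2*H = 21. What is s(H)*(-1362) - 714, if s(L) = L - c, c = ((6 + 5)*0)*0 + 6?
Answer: -6843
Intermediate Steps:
H = 21/2 (H = (1/2)*21 = 21/2 ≈ 10.500)
c = 6 (c = (11*0)*0 + 6 = 0*0 + 6 = 0 + 6 = 6)
s(L) = -6 + L (s(L) = L - 1*6 = L - 6 = -6 + L)
s(H)*(-1362) - 714 = (-6 + 21/2)*(-1362) - 714 = (9/2)*(-1362) - 714 = -6129 - 714 = -6843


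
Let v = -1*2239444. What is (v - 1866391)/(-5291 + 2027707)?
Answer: -4105835/2022416 ≈ -2.0302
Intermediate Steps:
v = -2239444
(v - 1866391)/(-5291 + 2027707) = (-2239444 - 1866391)/(-5291 + 2027707) = -4105835/2022416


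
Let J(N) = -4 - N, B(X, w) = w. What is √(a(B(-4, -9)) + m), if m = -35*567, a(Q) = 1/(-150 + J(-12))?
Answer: I*√400154722/142 ≈ 140.87*I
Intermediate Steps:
a(Q) = -1/142 (a(Q) = 1/(-150 + (-4 - 1*(-12))) = 1/(-150 + (-4 + 12)) = 1/(-150 + 8) = 1/(-142) = -1/142)
m = -19845
√(a(B(-4, -9)) + m) = √(-1/142 - 19845) = √(-2817991/142) = I*√400154722/142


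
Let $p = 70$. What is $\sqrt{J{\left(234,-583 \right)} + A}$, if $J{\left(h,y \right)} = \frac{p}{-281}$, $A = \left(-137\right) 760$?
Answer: $\frac{i \sqrt{8221438990}}{281} \approx 322.68 i$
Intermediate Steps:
$A = -104120$
$J{\left(h,y \right)} = - \frac{70}{281}$ ($J{\left(h,y \right)} = \frac{70}{-281} = 70 \left(- \frac{1}{281}\right) = - \frac{70}{281}$)
$\sqrt{J{\left(234,-583 \right)} + A} = \sqrt{- \frac{70}{281} - 104120} = \sqrt{- \frac{29257790}{281}} = \frac{i \sqrt{8221438990}}{281}$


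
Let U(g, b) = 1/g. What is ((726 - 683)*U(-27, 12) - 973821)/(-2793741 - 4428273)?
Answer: 13146605/97497189 ≈ 0.13484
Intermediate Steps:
((726 - 683)*U(-27, 12) - 973821)/(-2793741 - 4428273) = ((726 - 683)/(-27) - 973821)/(-2793741 - 4428273) = (43*(-1/27) - 973821)/(-7222014) = (-43/27 - 973821)*(-1/7222014) = -26293210/27*(-1/7222014) = 13146605/97497189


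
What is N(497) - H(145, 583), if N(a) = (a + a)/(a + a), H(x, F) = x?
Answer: -144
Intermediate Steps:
N(a) = 1 (N(a) = (2*a)/((2*a)) = (2*a)*(1/(2*a)) = 1)
N(497) - H(145, 583) = 1 - 1*145 = 1 - 145 = -144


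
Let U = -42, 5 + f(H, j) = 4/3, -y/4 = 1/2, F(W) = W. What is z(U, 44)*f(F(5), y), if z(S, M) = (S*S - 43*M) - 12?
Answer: 1540/3 ≈ 513.33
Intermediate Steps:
y = -2 (y = -4/2 = -4*1/2 = -2)
f(H, j) = -11/3 (f(H, j) = -5 + 4/3 = -11/3)
z(S, M) = -12 + S**2 - 43*M (z(S, M) = (S**2 - 43*M) - 12 = -12 + S**2 - 43*M)
z(U, 44)*f(F(5), y) = (-12 + (-42)**2 - 43*44)*(-11/3) = (-12 + 1764 - 1892)*(-11/3) = -140*(-11/3) = 1540/3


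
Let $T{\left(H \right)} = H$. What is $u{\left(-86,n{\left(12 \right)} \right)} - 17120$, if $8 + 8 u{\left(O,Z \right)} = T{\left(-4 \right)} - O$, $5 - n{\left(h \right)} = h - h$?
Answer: $- \frac{68443}{4} \approx -17111.0$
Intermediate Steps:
$n{\left(h \right)} = 5$ ($n{\left(h \right)} = 5 - \left(h - h\right) = 5 - 0 = 5 + 0 = 5$)
$u{\left(O,Z \right)} = - \frac{3}{2} - \frac{O}{8}$ ($u{\left(O,Z \right)} = -1 + \frac{-4 - O}{8} = -1 - \left(\frac{1}{2} + \frac{O}{8}\right) = - \frac{3}{2} - \frac{O}{8}$)
$u{\left(-86,n{\left(12 \right)} \right)} - 17120 = \left(- \frac{3}{2} - - \frac{43}{4}\right) - 17120 = \left(- \frac{3}{2} + \frac{43}{4}\right) - 17120 = \frac{37}{4} - 17120 = - \frac{68443}{4}$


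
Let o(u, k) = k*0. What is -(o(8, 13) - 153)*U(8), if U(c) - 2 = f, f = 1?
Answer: 459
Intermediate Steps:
o(u, k) = 0
U(c) = 3 (U(c) = 2 + 1 = 3)
-(o(8, 13) - 153)*U(8) = -(0 - 153)*3 = -(-153)*3 = -1*(-459) = 459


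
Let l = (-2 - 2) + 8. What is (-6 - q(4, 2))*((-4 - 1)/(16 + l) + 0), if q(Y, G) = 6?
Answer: 3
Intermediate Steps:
l = 4 (l = -4 + 8 = 4)
(-6 - q(4, 2))*((-4 - 1)/(16 + l) + 0) = (-6 - 1*6)*((-4 - 1)/(16 + 4) + 0) = (-6 - 6)*(-5/20 + 0) = -12*(-5*1/20 + 0) = -12*(-¼ + 0) = -12*(-¼) = 3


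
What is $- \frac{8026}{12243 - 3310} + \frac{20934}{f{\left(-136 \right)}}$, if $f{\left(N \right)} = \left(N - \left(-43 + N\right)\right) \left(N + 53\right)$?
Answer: $- \frac{215648216}{31881877} \approx -6.764$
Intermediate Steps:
$f{\left(N \right)} = 2279 + 43 N$ ($f{\left(N \right)} = 43 \left(53 + N\right) = 2279 + 43 N$)
$- \frac{8026}{12243 - 3310} + \frac{20934}{f{\left(-136 \right)}} = - \frac{8026}{12243 - 3310} + \frac{20934}{2279 + 43 \left(-136\right)} = - \frac{8026}{8933} + \frac{20934}{2279 - 5848} = \left(-8026\right) \frac{1}{8933} + \frac{20934}{-3569} = - \frac{8026}{8933} + 20934 \left(- \frac{1}{3569}\right) = - \frac{8026}{8933} - \frac{20934}{3569} = - \frac{215648216}{31881877}$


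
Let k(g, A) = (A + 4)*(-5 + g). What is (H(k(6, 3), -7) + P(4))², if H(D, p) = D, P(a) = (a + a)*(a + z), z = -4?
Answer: 49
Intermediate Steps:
P(a) = 2*a*(-4 + a) (P(a) = (a + a)*(a - 4) = (2*a)*(-4 + a) = 2*a*(-4 + a))
k(g, A) = (-5 + g)*(4 + A) (k(g, A) = (4 + A)*(-5 + g) = (-5 + g)*(4 + A))
(H(k(6, 3), -7) + P(4))² = ((-20 - 5*3 + 4*6 + 3*6) + 2*4*(-4 + 4))² = ((-20 - 15 + 24 + 18) + 2*4*0)² = (7 + 0)² = 7² = 49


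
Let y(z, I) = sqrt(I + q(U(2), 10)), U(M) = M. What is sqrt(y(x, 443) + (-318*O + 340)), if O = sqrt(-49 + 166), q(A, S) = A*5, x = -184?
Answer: sqrt(340 + sqrt(453) - 954*sqrt(13)) ≈ 55.483*I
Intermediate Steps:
q(A, S) = 5*A
O = 3*sqrt(13) (O = sqrt(117) = 3*sqrt(13) ≈ 10.817)
y(z, I) = sqrt(10 + I) (y(z, I) = sqrt(I + 5*2) = sqrt(I + 10) = sqrt(10 + I))
sqrt(y(x, 443) + (-318*O + 340)) = sqrt(sqrt(10 + 443) + (-954*sqrt(13) + 340)) = sqrt(sqrt(453) + (-954*sqrt(13) + 340)) = sqrt(sqrt(453) + (340 - 954*sqrt(13))) = sqrt(340 + sqrt(453) - 954*sqrt(13))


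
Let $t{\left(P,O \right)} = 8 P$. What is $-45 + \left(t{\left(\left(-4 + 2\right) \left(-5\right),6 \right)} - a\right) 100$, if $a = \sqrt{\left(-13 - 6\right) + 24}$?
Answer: $7955 - 100 \sqrt{5} \approx 7731.4$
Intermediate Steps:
$a = \sqrt{5}$ ($a = \sqrt{-19 + 24} = \sqrt{5} \approx 2.2361$)
$-45 + \left(t{\left(\left(-4 + 2\right) \left(-5\right),6 \right)} - a\right) 100 = -45 + \left(8 \left(-4 + 2\right) \left(-5\right) - \sqrt{5}\right) 100 = -45 + \left(8 \left(\left(-2\right) \left(-5\right)\right) - \sqrt{5}\right) 100 = -45 + \left(8 \cdot 10 - \sqrt{5}\right) 100 = -45 + \left(80 - \sqrt{5}\right) 100 = -45 + \left(8000 - 100 \sqrt{5}\right) = 7955 - 100 \sqrt{5}$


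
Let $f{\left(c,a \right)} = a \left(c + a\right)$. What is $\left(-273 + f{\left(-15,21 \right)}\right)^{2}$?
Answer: $21609$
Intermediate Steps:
$f{\left(c,a \right)} = a \left(a + c\right)$
$\left(-273 + f{\left(-15,21 \right)}\right)^{2} = \left(-273 + 21 \left(21 - 15\right)\right)^{2} = \left(-273 + 21 \cdot 6\right)^{2} = \left(-273 + 126\right)^{2} = \left(-147\right)^{2} = 21609$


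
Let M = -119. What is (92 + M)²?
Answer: 729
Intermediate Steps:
(92 + M)² = (92 - 119)² = (-27)² = 729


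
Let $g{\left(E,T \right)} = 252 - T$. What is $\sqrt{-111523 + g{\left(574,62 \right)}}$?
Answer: $i \sqrt{111333} \approx 333.67 i$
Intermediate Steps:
$\sqrt{-111523 + g{\left(574,62 \right)}} = \sqrt{-111523 + \left(252 - 62\right)} = \sqrt{-111523 + 190} = \sqrt{-111333} = i \sqrt{111333}$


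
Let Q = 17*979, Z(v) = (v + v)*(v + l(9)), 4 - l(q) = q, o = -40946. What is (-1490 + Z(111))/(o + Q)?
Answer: -22042/24303 ≈ -0.90697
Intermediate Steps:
l(q) = 4 - q
Z(v) = 2*v*(-5 + v) (Z(v) = (v + v)*(v + (4 - 1*9)) = (2*v)*(v + (4 - 9)) = (2*v)*(v - 5) = (2*v)*(-5 + v) = 2*v*(-5 + v))
Q = 16643
(-1490 + Z(111))/(o + Q) = (-1490 + 2*111*(-5 + 111))/(-40946 + 16643) = (-1490 + 2*111*106)/(-24303) = (-1490 + 23532)*(-1/24303) = 22042*(-1/24303) = -22042/24303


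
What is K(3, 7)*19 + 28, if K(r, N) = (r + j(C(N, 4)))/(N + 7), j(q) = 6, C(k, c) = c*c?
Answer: 563/14 ≈ 40.214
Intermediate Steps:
C(k, c) = c**2
K(r, N) = (6 + r)/(7 + N) (K(r, N) = (r + 6)/(N + 7) = (6 + r)/(7 + N))
K(3, 7)*19 + 28 = ((6 + 3)/(7 + 7))*19 + 28 = (9/14)*19 + 28 = 171/14 + 28 = 563/14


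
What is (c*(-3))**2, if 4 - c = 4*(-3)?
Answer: 2304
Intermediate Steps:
c = 16 (c = 4 - 4*(-3) = 4 - 1*(-12) = 4 + 12 = 16)
(c*(-3))**2 = (16*(-3))**2 = (-48)**2 = 2304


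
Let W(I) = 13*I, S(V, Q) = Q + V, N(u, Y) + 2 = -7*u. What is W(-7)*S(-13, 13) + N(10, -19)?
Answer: -72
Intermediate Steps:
N(u, Y) = -2 - 7*u
W(-7)*S(-13, 13) + N(10, -19) = (13*(-7))*(13 - 13) + (-2 - 7*10) = -91*0 + (-2 - 70) = 0 - 72 = -72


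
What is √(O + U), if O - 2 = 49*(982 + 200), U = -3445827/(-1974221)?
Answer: √225752815236256487/1974221 ≈ 240.67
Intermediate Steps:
U = 3445827/1974221 (U = -3445827*(-1/1974221) = 3445827/1974221 ≈ 1.7454)
O = 57920 (O = 2 + 49*(982 + 200) = 2 + 49*1182 = 2 + 57918 = 57920)
√(O + U) = √(57920 + 3445827/1974221) = √(114350326147/1974221) = √225752815236256487/1974221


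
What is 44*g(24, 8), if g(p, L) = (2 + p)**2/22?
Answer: 1352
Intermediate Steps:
g(p, L) = (2 + p)**2/22 (g(p, L) = (2 + p)**2*(1/22) = (2 + p)**2/22)
44*g(24, 8) = 44*((2 + 24)**2/22) = 44*((1/22)*26**2) = 44*((1/22)*676) = 44*(338/11) = 1352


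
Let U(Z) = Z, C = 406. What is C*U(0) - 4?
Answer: -4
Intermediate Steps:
C*U(0) - 4 = 406*0 - 4 = 0 - 4 = -4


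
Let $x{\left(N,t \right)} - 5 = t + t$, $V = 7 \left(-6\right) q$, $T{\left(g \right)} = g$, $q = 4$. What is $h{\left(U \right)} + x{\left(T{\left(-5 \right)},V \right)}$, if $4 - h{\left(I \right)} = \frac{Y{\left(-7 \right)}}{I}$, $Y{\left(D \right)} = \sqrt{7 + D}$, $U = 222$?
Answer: $-327$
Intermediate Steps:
$V = -168$ ($V = 7 \left(-6\right) 4 = \left(-42\right) 4 = -168$)
$x{\left(N,t \right)} = 5 + 2 t$ ($x{\left(N,t \right)} = 5 + \left(t + t\right) = 5 + 2 t$)
$h{\left(I \right)} = 4$ ($h{\left(I \right)} = 4 - \frac{\sqrt{7 - 7}}{I} = 4 - \frac{\sqrt{0}}{I} = 4 - \frac{0}{I} = 4 - 0 = 4 + 0 = 4$)
$h{\left(U \right)} + x{\left(T{\left(-5 \right)},V \right)} = 4 + \left(5 + 2 \left(-168\right)\right) = 4 + \left(5 - 336\right) = 4 - 331 = -327$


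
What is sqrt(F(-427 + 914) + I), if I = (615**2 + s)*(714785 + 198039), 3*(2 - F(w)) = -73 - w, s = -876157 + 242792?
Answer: I*sqrt(2096081236542)/3 ≈ 4.826e+5*I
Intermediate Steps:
s = -633365
F(w) = 79/3 + w/3 (F(w) = 2 - (-73 - w)/3 = 2 + (73/3 + w/3) = 79/3 + w/3)
I = -232897915360 (I = (615**2 - 633365)*(714785 + 198039) = (378225 - 633365)*912824 = -255140*912824 = -232897915360)
sqrt(F(-427 + 914) + I) = sqrt((79/3 + (-427 + 914)/3) - 232897915360) = sqrt((79/3 + (1/3)*487) - 232897915360) = sqrt((79/3 + 487/3) - 232897915360) = sqrt(566/3 - 232897915360) = sqrt(-698693745514/3) = I*sqrt(2096081236542)/3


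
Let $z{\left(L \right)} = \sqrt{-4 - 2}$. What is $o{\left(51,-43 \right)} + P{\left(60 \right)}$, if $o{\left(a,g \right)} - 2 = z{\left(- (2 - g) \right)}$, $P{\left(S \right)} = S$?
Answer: $62 + i \sqrt{6} \approx 62.0 + 2.4495 i$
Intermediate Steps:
$z{\left(L \right)} = i \sqrt{6}$ ($z{\left(L \right)} = \sqrt{-6} = i \sqrt{6}$)
$o{\left(a,g \right)} = 2 + i \sqrt{6}$
$o{\left(51,-43 \right)} + P{\left(60 \right)} = \left(2 + i \sqrt{6}\right) + 60 = 62 + i \sqrt{6}$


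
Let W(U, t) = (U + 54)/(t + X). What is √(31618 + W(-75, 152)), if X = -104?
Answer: 3*√56209/4 ≈ 177.81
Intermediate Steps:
W(U, t) = (54 + U)/(-104 + t) (W(U, t) = (U + 54)/(t - 104) = (54 + U)/(-104 + t))
√(31618 + W(-75, 152)) = √(31618 + (54 - 75)/(-104 + 152)) = √(31618 - 21/48) = √(31618 + (1/48)*(-21)) = √(31618 - 7/16) = √(505881/16) = 3*√56209/4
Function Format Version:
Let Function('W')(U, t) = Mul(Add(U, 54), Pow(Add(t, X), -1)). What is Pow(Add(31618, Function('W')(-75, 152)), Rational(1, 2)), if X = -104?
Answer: Mul(Rational(3, 4), Pow(56209, Rational(1, 2))) ≈ 177.81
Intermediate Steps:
Function('W')(U, t) = Mul(Pow(Add(-104, t), -1), Add(54, U)) (Function('W')(U, t) = Mul(Add(U, 54), Pow(Add(t, -104), -1)) = Mul(Add(54, U), Pow(Add(-104, t), -1)) = Mul(Pow(Add(-104, t), -1), Add(54, U)))
Pow(Add(31618, Function('W')(-75, 152)), Rational(1, 2)) = Pow(Add(31618, Mul(Pow(Add(-104, 152), -1), Add(54, -75))), Rational(1, 2)) = Pow(Add(31618, Mul(Pow(48, -1), -21)), Rational(1, 2)) = Pow(Add(31618, Mul(Rational(1, 48), -21)), Rational(1, 2)) = Pow(Add(31618, Rational(-7, 16)), Rational(1, 2)) = Pow(Rational(505881, 16), Rational(1, 2)) = Mul(Rational(3, 4), Pow(56209, Rational(1, 2)))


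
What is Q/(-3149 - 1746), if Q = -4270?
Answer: 854/979 ≈ 0.87232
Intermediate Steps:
Q/(-3149 - 1746) = -4270/(-3149 - 1746) = -4270/(-4895) = -4270*(-1/4895) = 854/979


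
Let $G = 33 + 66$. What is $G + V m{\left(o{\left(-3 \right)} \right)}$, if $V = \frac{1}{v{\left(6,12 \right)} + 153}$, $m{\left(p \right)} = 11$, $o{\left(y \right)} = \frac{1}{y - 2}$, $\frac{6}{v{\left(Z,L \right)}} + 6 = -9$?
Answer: $\frac{75592}{763} \approx 99.072$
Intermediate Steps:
$v{\left(Z,L \right)} = - \frac{2}{5}$ ($v{\left(Z,L \right)} = \frac{6}{-6 - 9} = \frac{6}{-15} = 6 \left(- \frac{1}{15}\right) = - \frac{2}{5}$)
$o{\left(y \right)} = \frac{1}{-2 + y}$
$V = \frac{5}{763}$ ($V = \frac{1}{- \frac{2}{5} + 153} = \frac{1}{\frac{763}{5}} = \frac{5}{763} \approx 0.0065531$)
$G = 99$
$G + V m{\left(o{\left(-3 \right)} \right)} = 99 + \frac{5}{763} \cdot 11 = 99 + \frac{55}{763} = \frac{75592}{763}$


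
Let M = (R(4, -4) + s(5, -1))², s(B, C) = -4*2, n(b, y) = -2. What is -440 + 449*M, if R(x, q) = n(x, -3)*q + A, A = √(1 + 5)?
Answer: 2254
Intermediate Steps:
s(B, C) = -8
A = √6 ≈ 2.4495
R(x, q) = √6 - 2*q (R(x, q) = -2*q + √6 = √6 - 2*q)
M = 6 (M = ((√6 - 2*(-4)) - 8)² = ((√6 + 8) - 8)² = ((8 + √6) - 8)² = (√6)² = 6)
-440 + 449*M = -440 + 449*6 = -440 + 2694 = 2254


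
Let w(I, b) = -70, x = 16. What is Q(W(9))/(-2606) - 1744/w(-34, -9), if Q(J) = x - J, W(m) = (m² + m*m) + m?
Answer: 2277857/91210 ≈ 24.974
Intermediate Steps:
W(m) = m + 2*m² (W(m) = (m² + m²) + m = 2*m² + m = m + 2*m²)
Q(J) = 16 - J
Q(W(9))/(-2606) - 1744/w(-34, -9) = (16 - 9*(1 + 2*9))/(-2606) - 1744/(-70) = (16 - 9*(1 + 18))*(-1/2606) - 1744*(-1/70) = (16 - 9*19)*(-1/2606) + 872/35 = (16 - 1*171)*(-1/2606) + 872/35 = (16 - 171)*(-1/2606) + 872/35 = -155*(-1/2606) + 872/35 = 155/2606 + 872/35 = 2277857/91210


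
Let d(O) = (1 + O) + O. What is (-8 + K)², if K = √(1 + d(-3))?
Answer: 60 - 32*I ≈ 60.0 - 32.0*I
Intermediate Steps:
d(O) = 1 + 2*O
K = 2*I (K = √(1 + (1 + 2*(-3))) = √(1 + (1 - 6)) = √(1 - 5) = √(-4) = 2*I ≈ 2.0*I)
(-8 + K)² = (-8 + 2*I)²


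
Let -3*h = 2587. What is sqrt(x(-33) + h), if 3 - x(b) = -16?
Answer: I*sqrt(7590)/3 ≈ 29.04*I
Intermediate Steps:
h = -2587/3 (h = -1/3*2587 = -2587/3 ≈ -862.33)
x(b) = 19 (x(b) = 3 - 1*(-16) = 3 + 16 = 19)
sqrt(x(-33) + h) = sqrt(19 - 2587/3) = sqrt(-2530/3) = I*sqrt(7590)/3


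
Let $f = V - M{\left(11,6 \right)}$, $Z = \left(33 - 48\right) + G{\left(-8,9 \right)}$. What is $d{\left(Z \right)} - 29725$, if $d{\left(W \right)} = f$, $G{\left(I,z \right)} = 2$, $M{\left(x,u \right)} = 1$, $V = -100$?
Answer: $-29826$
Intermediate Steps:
$Z = -13$ ($Z = \left(33 - 48\right) + 2 = -15 + 2 = -13$)
$f = -101$ ($f = -100 - 1 = -101$)
$d{\left(W \right)} = -101$
$d{\left(Z \right)} - 29725 = -101 - 29725 = -29826$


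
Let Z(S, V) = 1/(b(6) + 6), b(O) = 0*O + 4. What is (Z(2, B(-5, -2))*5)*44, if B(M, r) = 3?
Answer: 22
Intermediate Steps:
b(O) = 4 (b(O) = 0 + 4 = 4)
Z(S, V) = 1/10 (Z(S, V) = 1/(4 + 6) = 1/10)
(Z(2, B(-5, -2))*5)*44 = ((1/10)*5)*44 = (1/2)*44 = 22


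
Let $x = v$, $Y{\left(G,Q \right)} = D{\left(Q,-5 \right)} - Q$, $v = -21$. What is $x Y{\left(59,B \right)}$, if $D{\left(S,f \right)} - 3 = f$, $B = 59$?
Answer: $1281$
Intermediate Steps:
$D{\left(S,f \right)} = 3 + f$
$Y{\left(G,Q \right)} = -2 - Q$ ($Y{\left(G,Q \right)} = \left(3 - 5\right) - Q = -2 - Q$)
$x = -21$
$x Y{\left(59,B \right)} = - 21 \left(-2 - 59\right) = \left(-21\right) \left(-61\right) = 1281$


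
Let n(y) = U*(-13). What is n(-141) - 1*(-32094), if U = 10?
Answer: 31964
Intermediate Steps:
n(y) = -130 (n(y) = 10*(-13) = -130)
n(-141) - 1*(-32094) = -130 - 1*(-32094) = -130 + 32094 = 31964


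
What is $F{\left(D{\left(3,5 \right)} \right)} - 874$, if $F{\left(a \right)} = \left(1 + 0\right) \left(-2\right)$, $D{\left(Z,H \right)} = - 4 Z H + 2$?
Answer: $-876$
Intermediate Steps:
$D{\left(Z,H \right)} = 2 - 4 H Z$ ($D{\left(Z,H \right)} = - 4 H Z + 2 = 2 - 4 H Z$)
$F{\left(a \right)} = -2$ ($F{\left(a \right)} = 1 \left(-2\right) = -2$)
$F{\left(D{\left(3,5 \right)} \right)} - 874 = -2 - 874 = -876$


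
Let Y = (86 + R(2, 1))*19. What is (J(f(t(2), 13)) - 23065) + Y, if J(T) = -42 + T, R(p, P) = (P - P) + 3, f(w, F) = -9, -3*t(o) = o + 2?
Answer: -21425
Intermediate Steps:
t(o) = -⅔ - o/3 (t(o) = -(o + 2)/3 = -(2 + o)/3 = -⅔ - o/3)
R(p, P) = 3 (R(p, P) = 0 + 3 = 3)
Y = 1691 (Y = (86 + 3)*19 = 89*19 = 1691)
(J(f(t(2), 13)) - 23065) + Y = ((-42 - 9) - 23065) + 1691 = (-51 - 23065) + 1691 = -23116 + 1691 = -21425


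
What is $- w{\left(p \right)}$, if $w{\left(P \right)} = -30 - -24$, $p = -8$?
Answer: $6$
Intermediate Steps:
$w{\left(P \right)} = -6$ ($w{\left(P \right)} = -30 + 24 = -6$)
$- w{\left(p \right)} = \left(-1\right) \left(-6\right) = 6$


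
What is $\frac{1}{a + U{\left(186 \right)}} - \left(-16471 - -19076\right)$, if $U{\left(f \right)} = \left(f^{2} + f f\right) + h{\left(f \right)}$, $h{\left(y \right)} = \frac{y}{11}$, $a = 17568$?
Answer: $- \frac{2486592319}{954546} \approx -2605.0$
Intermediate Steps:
$h{\left(y \right)} = \frac{y}{11}$ ($h{\left(y \right)} = y \frac{1}{11} = \frac{y}{11}$)
$U{\left(f \right)} = 2 f^{2} + \frac{f}{11}$ ($U{\left(f \right)} = \left(f^{2} + f f\right) + \frac{f}{11} = \left(f^{2} + f^{2}\right) + \frac{f}{11} = 2 f^{2} + \frac{f}{11}$)
$\frac{1}{a + U{\left(186 \right)}} - \left(-16471 - -19076\right) = \frac{1}{17568 + \frac{1}{11} \cdot 186 \left(1 + 22 \cdot 186\right)} - \left(-16471 - -19076\right) = \frac{1}{17568 + \frac{1}{11} \cdot 186 \left(1 + 4092\right)} - \left(-16471 + 19076\right) = \frac{1}{17568 + \frac{1}{11} \cdot 186 \cdot 4093} - 2605 = \frac{1}{17568 + \frac{761298}{11}} - 2605 = \frac{1}{\frac{954546}{11}} - 2605 = \frac{11}{954546} - 2605 = - \frac{2486592319}{954546}$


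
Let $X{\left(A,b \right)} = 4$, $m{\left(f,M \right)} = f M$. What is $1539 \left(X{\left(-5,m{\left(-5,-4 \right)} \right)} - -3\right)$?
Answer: $10773$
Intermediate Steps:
$m{\left(f,M \right)} = M f$
$1539 \left(X{\left(-5,m{\left(-5,-4 \right)} \right)} - -3\right) = 1539 \left(4 - -3\right) = 1539 \left(4 + 3\right) = 1539 \cdot 7 = 10773$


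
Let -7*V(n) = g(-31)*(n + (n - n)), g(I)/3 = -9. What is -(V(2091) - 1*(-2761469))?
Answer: -19386740/7 ≈ -2.7695e+6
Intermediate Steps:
g(I) = -27 (g(I) = 3*(-9) = -27)
V(n) = 27*n/7 (V(n) = -(-27)*(n + (n - n))/7 = -(-27)*(n + 0)/7 = -(-27)*n/7 = 27*n/7)
-(V(2091) - 1*(-2761469)) = -((27/7)*2091 - 1*(-2761469)) = -(56457/7 + 2761469) = -1*19386740/7 = -19386740/7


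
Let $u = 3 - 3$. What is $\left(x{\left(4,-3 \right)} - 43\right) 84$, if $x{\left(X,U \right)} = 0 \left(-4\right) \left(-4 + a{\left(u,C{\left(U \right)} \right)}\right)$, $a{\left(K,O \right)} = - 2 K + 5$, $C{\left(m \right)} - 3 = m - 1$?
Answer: $-3612$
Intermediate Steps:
$C{\left(m \right)} = 2 + m$ ($C{\left(m \right)} = 3 + \left(m - 1\right) = 3 + \left(-1 + m\right) = 2 + m$)
$u = 0$ ($u = 3 - 3 = 0$)
$a{\left(K,O \right)} = 5 - 2 K$
$x{\left(X,U \right)} = 0$ ($x{\left(X,U \right)} = 0 \left(-4\right) \left(-4 + \left(5 - 0\right)\right) = 0 \left(-4 + \left(5 + 0\right)\right) = 0 \left(-4 + 5\right) = 0 \cdot 1 = 0$)
$\left(x{\left(4,-3 \right)} - 43\right) 84 = \left(0 - 43\right) 84 = \left(-43\right) 84 = -3612$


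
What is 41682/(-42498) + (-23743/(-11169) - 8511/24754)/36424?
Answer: -2590950918769937/2641805210919696 ≈ -0.98075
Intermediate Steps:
41682/(-42498) + (-23743/(-11169) - 8511/24754)/36424 = 41682*(-1/42498) + (-23743*(-1/11169) - 8511*1/24754)*(1/36424) = -6947/7083 + (23743/11169 - 8511/24754)*(1/36424) = -6947/7083 + (492674863/276477426)*(1/36424) = -6947/7083 + 492674863/10070413764624 = -2590950918769937/2641805210919696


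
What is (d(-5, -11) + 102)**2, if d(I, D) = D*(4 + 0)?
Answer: 3364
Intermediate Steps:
d(I, D) = 4*D (d(I, D) = D*4 = 4*D)
(d(-5, -11) + 102)**2 = (4*(-11) + 102)**2 = (-44 + 102)**2 = 58**2 = 3364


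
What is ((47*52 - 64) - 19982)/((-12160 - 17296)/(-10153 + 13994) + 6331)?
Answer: -67609282/24287915 ≈ -2.7837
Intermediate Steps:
((47*52 - 64) - 19982)/((-12160 - 17296)/(-10153 + 13994) + 6331) = ((2444 - 64) - 19982)/(-29456/3841 + 6331) = (2380 - 19982)/(-29456*1/3841 + 6331) = -17602/(-29456/3841 + 6331) = -17602/24287915/3841 = -17602*3841/24287915 = -67609282/24287915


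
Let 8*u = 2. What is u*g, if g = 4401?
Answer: 4401/4 ≈ 1100.3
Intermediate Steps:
u = ¼ (u = (⅛)*2 = ¼ ≈ 0.25000)
u*g = (¼)*4401 = 4401/4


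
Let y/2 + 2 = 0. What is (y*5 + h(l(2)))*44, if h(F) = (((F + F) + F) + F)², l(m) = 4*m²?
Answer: 179344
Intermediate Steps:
y = -4 (y = -4 + 2*0 = -4 + 0 = -4)
h(F) = 16*F² (h(F) = ((2*F + F) + F)² = (3*F + F)² = (4*F)² = 16*F²)
(y*5 + h(l(2)))*44 = (-4*5 + 16*(4*2²)²)*44 = (-20 + 16*(4*4)²)*44 = (-20 + 16*16²)*44 = (-20 + 16*256)*44 = (-20 + 4096)*44 = 4076*44 = 179344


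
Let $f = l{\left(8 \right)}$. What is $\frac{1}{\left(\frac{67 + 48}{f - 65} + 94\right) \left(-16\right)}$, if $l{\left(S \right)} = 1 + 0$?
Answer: $- \frac{4}{5901} \approx -0.00067785$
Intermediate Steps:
$l{\left(S \right)} = 1$
$f = 1$
$\frac{1}{\left(\frac{67 + 48}{f - 65} + 94\right) \left(-16\right)} = \frac{1}{\left(\frac{67 + 48}{1 - 65} + 94\right) \left(-16\right)} = \frac{1}{\left(\frac{115}{-64} + 94\right) \left(-16\right)} = \frac{1}{\left(115 \left(- \frac{1}{64}\right) + 94\right) \left(-16\right)} = \frac{1}{\left(- \frac{115}{64} + 94\right) \left(-16\right)} = \frac{1}{\frac{5901}{64} \left(-16\right)} = \frac{1}{- \frac{5901}{4}} = - \frac{4}{5901}$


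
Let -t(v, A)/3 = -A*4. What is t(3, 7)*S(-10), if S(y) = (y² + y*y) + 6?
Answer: 17304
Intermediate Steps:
t(v, A) = 12*A (t(v, A) = -3*(-A)*4 = -(-12)*A = 12*A)
S(y) = 6 + 2*y² (S(y) = (y² + y²) + 6 = 2*y² + 6 = 6 + 2*y²)
t(3, 7)*S(-10) = (12*7)*(6 + 2*(-10)²) = 84*(6 + 2*100) = 84*(6 + 200) = 84*206 = 17304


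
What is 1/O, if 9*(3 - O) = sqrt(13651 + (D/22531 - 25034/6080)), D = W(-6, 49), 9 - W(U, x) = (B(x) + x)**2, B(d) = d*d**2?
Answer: 16644100320/41227769804047 + 36*I*sqrt(176277792788590107430)/41227769804047 ≈ 0.00040371 + 0.011593*I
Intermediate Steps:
B(d) = d**3
W(U, x) = 9 - (x + x**3)**2 (W(U, x) = 9 - (x**3 + x)**2 = 9 - (x + x**3)**2)
D = -13852819195 (D = 9 - 1*49**2*(1 + 49**2)**2 = 9 - 1*2401*(1 + 2401)**2 = 9 - 1*2401*2402**2 = 9 - 1*2401*5769604 = 9 - 13852819204 = -13852819195)
O = 3 - I*sqrt(176277792788590107430)/154112040 (O = 3 - sqrt(13651 + (-13852819195/22531 - 25034/6080))/9 = 3 - sqrt(13651 + (-13852819195*1/22531 - 25034*1/6080))/9 = 3 - sqrt(13651 + (-13852819195/22531 - 12517/3040))/9 = 3 - sqrt(13651 - 42112852373327/68494240)/9 = 3 - I*sqrt(176277792788590107430)/154112040 ≈ 3.0 - 86.151*I)
1/O = 1/(3 - I*sqrt(176277792788590107430)/154112040)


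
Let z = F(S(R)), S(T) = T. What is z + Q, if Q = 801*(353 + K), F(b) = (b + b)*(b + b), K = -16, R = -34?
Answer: 274561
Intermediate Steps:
F(b) = 4*b**2 (F(b) = (2*b)*(2*b) = 4*b**2)
z = 4624 (z = 4*(-34)**2 = 4*1156 = 4624)
Q = 269937 (Q = 801*(353 - 16) = 801*337 = 269937)
z + Q = 4624 + 269937 = 274561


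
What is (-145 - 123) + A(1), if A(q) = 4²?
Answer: -252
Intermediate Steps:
A(q) = 16
(-145 - 123) + A(1) = (-145 - 123) + 16 = -268 + 16 = -252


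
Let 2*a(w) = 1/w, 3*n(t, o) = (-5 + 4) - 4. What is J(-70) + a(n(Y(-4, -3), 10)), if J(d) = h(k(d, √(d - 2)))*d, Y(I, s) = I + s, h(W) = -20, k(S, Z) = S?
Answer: 13997/10 ≈ 1399.7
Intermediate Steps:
J(d) = -20*d
n(t, o) = -5/3 (n(t, o) = ((-5 + 4) - 4)/3 = (-1 - 4)/3 = (⅓)*(-5) = -5/3)
a(w) = 1/(2*w)
J(-70) + a(n(Y(-4, -3), 10)) = -20*(-70) + 1/(2*(-5/3)) = 1400 + (½)*(-⅗) = 1400 - 3/10 = 13997/10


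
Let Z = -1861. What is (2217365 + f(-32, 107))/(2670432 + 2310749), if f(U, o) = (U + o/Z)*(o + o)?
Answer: 4113749239/9269977841 ≈ 0.44377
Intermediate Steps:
f(U, o) = 2*o*(U - o/1861) (f(U, o) = (U + o/(-1861))*(o + o) = (U + o*(-1/1861))*(2*o) = (U - o/1861)*(2*o) = 2*o*(U - o/1861))
(2217365 + f(-32, 107))/(2670432 + 2310749) = (2217365 + (2/1861)*107*(-1*107 + 1861*(-32)))/(2670432 + 2310749) = (2217365 + (2/1861)*107*(-107 - 59552))/4981181 = (2217365 + (2/1861)*107*(-59659))*(1/4981181) = (2217365 - 12767026/1861)*(1/4981181) = (4113749239/1861)*(1/4981181) = 4113749239/9269977841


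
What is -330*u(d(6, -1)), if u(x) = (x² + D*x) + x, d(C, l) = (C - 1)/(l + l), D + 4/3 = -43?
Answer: -75625/2 ≈ -37813.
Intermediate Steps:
D = -133/3 (D = -4/3 - 43 = -133/3 ≈ -44.333)
d(C, l) = (-1 + C)/(2*l) (d(C, l) = (-1 + C)/((2*l)) = (-1 + C)*(1/(2*l)) = (-1 + C)/(2*l))
u(x) = x² - 130*x/3 (u(x) = (x² - 133*x/3) + x = x² - 130*x/3)
-330*u(d(6, -1)) = -110*(½)*(-1 + 6)/(-1)*(-130 + 3*((½)*(-1 + 6)/(-1))) = -110*(½)*(-1)*5*(-130 + 3*((½)*(-1)*5)) = -110*(-5)*(-130 + 3*(-5/2))/2 = -110*(-5)*(-130 - 15/2)/2 = -110*(-5)*(-275)/(2*2) = -330*1375/12 = -75625/2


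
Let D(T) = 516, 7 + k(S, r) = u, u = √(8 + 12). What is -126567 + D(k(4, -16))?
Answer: -126051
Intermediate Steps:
u = 2*√5 (u = √20 = 2*√5 ≈ 4.4721)
k(S, r) = -7 + 2*√5
-126567 + D(k(4, -16)) = -126567 + 516 = -126051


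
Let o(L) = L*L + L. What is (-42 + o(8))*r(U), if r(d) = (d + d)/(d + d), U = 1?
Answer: 30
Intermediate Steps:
r(d) = 1 (r(d) = (2*d)/((2*d)) = (2*d)*(1/(2*d)) = 1)
o(L) = L + L² (o(L) = L² + L = L + L²)
(-42 + o(8))*r(U) = (-42 + 8*(1 + 8))*1 = (-42 + 8*9)*1 = (-42 + 72)*1 = 30*1 = 30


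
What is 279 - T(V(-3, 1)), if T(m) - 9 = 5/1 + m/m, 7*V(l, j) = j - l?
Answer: 264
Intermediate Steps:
V(l, j) = -l/7 + j/7 (V(l, j) = (j - l)/7 = -l/7 + j/7)
T(m) = 15 (T(m) = 9 + (5/1 + m/m) = 9 + (5*1 + 1) = 9 + (5 + 1) = 9 + 6 = 15)
279 - T(V(-3, 1)) = 279 - 1*15 = 279 - 15 = 264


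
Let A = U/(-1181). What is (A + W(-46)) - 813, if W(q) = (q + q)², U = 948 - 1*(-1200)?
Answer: 9033683/1181 ≈ 7649.2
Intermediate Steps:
U = 2148 (U = 948 + 1200 = 2148)
W(q) = 4*q² (W(q) = (2*q)² = 4*q²)
A = -2148/1181 (A = 2148/(-1181) = 2148*(-1/1181) = -2148/1181 ≈ -1.8188)
(A + W(-46)) - 813 = (-2148/1181 + 4*(-46)²) - 813 = (-2148/1181 + 4*2116) - 813 = (-2148/1181 + 8464) - 813 = 9993836/1181 - 813 = 9033683/1181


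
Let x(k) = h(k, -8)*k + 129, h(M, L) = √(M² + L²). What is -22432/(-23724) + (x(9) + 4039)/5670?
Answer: 3139876/1868265 + √145/630 ≈ 1.6998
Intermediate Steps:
h(M, L) = √(L² + M²)
x(k) = 129 + k*√(64 + k²) (x(k) = √((-8)² + k²)*k + 129 = √(64 + k²)*k + 129 = k*√(64 + k²) + 129 = 129 + k*√(64 + k²))
-22432/(-23724) + (x(9) + 4039)/5670 = -22432/(-23724) + ((129 + 9*√(64 + 9²)) + 4039)/5670 = -22432*(-1/23724) + ((129 + 9*√(64 + 81)) + 4039)*(1/5670) = 5608/5931 + ((129 + 9*√145) + 4039)*(1/5670) = 5608/5931 + (4168 + 9*√145)*(1/5670) = 5608/5931 + (2084/2835 + √145/630) = 3139876/1868265 + √145/630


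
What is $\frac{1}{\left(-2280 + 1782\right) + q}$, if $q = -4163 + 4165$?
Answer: $- \frac{1}{496} \approx -0.0020161$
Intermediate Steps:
$q = 2$
$\frac{1}{\left(-2280 + 1782\right) + q} = \frac{1}{\left(-2280 + 1782\right) + 2} = \frac{1}{-498 + 2} = \frac{1}{-496} = - \frac{1}{496}$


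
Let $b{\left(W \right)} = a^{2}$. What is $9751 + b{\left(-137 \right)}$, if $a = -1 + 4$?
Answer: $9760$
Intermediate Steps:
$a = 3$
$b{\left(W \right)} = 9$ ($b{\left(W \right)} = 3^{2} = 9$)
$9751 + b{\left(-137 \right)} = 9751 + 9 = 9760$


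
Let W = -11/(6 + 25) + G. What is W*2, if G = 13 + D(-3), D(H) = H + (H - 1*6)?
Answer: 40/31 ≈ 1.2903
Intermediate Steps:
D(H) = -6 + 2*H (D(H) = H + (H - 6) = H + (-6 + H) = -6 + 2*H)
G = 1 (G = 13 + (-6 + 2*(-3)) = 13 + (-6 - 6) = 13 - 12 = 1)
W = 20/31 (W = -11/(6 + 25) + 1 = -11/31 + 1 = 20/31 ≈ 0.64516)
W*2 = (20/31)*2 = 40/31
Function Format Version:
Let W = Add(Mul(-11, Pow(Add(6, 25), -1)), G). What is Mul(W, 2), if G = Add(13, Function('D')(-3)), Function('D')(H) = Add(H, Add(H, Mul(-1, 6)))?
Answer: Rational(40, 31) ≈ 1.2903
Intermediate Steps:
Function('D')(H) = Add(-6, Mul(2, H)) (Function('D')(H) = Add(H, Add(H, -6)) = Add(H, Add(-6, H)) = Add(-6, Mul(2, H)))
G = 1 (G = Add(13, Add(-6, Mul(2, -3))) = Add(13, Add(-6, -6)) = Add(13, -12) = 1)
W = Rational(20, 31) (W = Add(Mul(-11, Pow(Add(6, 25), -1)), 1) = Add(Mul(-11, Pow(31, -1)), 1) = Add(Mul(-11, Rational(1, 31)), 1) = Add(Rational(-11, 31), 1) = Rational(20, 31) ≈ 0.64516)
Mul(W, 2) = Mul(Rational(20, 31), 2) = Rational(40, 31)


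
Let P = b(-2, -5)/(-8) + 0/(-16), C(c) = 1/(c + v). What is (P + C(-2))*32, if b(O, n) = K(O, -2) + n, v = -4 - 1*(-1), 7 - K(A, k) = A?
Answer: -112/5 ≈ -22.400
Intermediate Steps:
K(A, k) = 7 - A
v = -3 (v = -4 + 1 = -3)
b(O, n) = 7 + n - O (b(O, n) = (7 - O) + n = 7 + n - O)
C(c) = 1/(-3 + c) (C(c) = 1/(c - 3) = 1/(-3 + c))
P = -½ (P = (7 - 5 - 1*(-2))/(-8) + 0/(-16) = (7 - 5 + 2)*(-⅛) + 0*(-1/16) = 4*(-⅛) + 0 = -½ + 0 = -½ ≈ -0.50000)
(P + C(-2))*32 = (-½ + 1/(-3 - 2))*32 = (-½ + 1/(-5))*32 = (-½ - ⅕)*32 = -7/10*32 = -112/5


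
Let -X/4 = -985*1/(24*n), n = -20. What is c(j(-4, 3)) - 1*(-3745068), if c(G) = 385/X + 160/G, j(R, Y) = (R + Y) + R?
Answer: 737762852/197 ≈ 3.7450e+6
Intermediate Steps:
X = -197/24 (X = -(-3940)/((-20*24)) = -(-3940)/(-480) = -(-3940)*(-1)/480 = -4*197/96 = -197/24 ≈ -8.2083)
j(R, Y) = Y + 2*R
c(G) = -9240/197 + 160/G (c(G) = 385/(-197/24) + 160/G = 385*(-24/197) + 160/G = -9240/197 + 160/G)
c(j(-4, 3)) - 1*(-3745068) = (-9240/197 + 160/(3 + 2*(-4))) - 1*(-3745068) = (-9240/197 + 160/(3 - 8)) + 3745068 = (-9240/197 + 160/(-5)) + 3745068 = (-9240/197 + 160*(-1/5)) + 3745068 = (-9240/197 - 32) + 3745068 = -15544/197 + 3745068 = 737762852/197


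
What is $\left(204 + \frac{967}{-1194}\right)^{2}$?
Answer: $\frac{58859126881}{1425636} \approx 41286.0$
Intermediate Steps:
$\left(204 + \frac{967}{-1194}\right)^{2} = \left(204 + 967 \left(- \frac{1}{1194}\right)\right)^{2} = \left(204 - \frac{967}{1194}\right)^{2} = \left(\frac{242609}{1194}\right)^{2} = \frac{58859126881}{1425636}$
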